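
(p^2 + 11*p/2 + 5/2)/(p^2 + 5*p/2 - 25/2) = (2*p + 1)/(2*p - 5)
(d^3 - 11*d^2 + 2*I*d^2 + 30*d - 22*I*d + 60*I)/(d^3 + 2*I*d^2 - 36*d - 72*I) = (d - 5)/(d + 6)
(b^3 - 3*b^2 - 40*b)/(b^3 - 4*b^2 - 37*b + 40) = b/(b - 1)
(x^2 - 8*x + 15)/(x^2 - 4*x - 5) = (x - 3)/(x + 1)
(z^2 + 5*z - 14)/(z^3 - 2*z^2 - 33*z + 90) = (z^2 + 5*z - 14)/(z^3 - 2*z^2 - 33*z + 90)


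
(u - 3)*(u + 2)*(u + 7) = u^3 + 6*u^2 - 13*u - 42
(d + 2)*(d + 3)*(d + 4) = d^3 + 9*d^2 + 26*d + 24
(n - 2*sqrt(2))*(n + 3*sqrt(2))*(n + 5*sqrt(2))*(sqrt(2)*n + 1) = sqrt(2)*n^4 + 13*n^3 + 4*sqrt(2)*n^2 - 122*n - 60*sqrt(2)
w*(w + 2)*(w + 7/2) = w^3 + 11*w^2/2 + 7*w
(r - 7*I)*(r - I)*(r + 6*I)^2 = r^4 + 4*I*r^3 + 53*r^2 + 204*I*r + 252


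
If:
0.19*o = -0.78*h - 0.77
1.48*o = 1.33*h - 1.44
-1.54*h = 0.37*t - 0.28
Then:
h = -0.62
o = -1.53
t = 3.32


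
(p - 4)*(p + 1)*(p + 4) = p^3 + p^2 - 16*p - 16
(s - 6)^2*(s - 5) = s^3 - 17*s^2 + 96*s - 180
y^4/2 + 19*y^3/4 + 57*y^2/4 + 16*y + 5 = (y/2 + 1)*(y + 1/2)*(y + 2)*(y + 5)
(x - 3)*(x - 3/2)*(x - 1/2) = x^3 - 5*x^2 + 27*x/4 - 9/4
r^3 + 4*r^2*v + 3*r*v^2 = r*(r + v)*(r + 3*v)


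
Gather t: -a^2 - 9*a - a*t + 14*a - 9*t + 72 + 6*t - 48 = -a^2 + 5*a + t*(-a - 3) + 24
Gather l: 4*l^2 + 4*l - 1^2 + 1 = 4*l^2 + 4*l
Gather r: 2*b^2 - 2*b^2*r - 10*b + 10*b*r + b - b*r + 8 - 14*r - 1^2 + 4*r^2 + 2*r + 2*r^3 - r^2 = 2*b^2 - 9*b + 2*r^3 + 3*r^2 + r*(-2*b^2 + 9*b - 12) + 7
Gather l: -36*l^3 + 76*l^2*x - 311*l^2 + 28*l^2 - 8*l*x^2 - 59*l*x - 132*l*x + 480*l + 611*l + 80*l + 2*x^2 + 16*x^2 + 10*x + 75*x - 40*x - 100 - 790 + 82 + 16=-36*l^3 + l^2*(76*x - 283) + l*(-8*x^2 - 191*x + 1171) + 18*x^2 + 45*x - 792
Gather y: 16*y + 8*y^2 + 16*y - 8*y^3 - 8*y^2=-8*y^3 + 32*y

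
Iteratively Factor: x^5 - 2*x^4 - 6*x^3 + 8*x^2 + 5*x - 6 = (x - 1)*(x^4 - x^3 - 7*x^2 + x + 6) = (x - 3)*(x - 1)*(x^3 + 2*x^2 - x - 2) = (x - 3)*(x - 1)*(x + 2)*(x^2 - 1) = (x - 3)*(x - 1)^2*(x + 2)*(x + 1)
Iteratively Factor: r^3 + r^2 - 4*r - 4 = (r - 2)*(r^2 + 3*r + 2) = (r - 2)*(r + 1)*(r + 2)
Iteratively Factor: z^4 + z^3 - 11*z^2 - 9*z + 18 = (z + 3)*(z^3 - 2*z^2 - 5*z + 6) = (z - 3)*(z + 3)*(z^2 + z - 2) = (z - 3)*(z + 2)*(z + 3)*(z - 1)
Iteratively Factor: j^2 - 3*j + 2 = (j - 2)*(j - 1)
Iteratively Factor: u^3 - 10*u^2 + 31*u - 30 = (u - 2)*(u^2 - 8*u + 15) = (u - 3)*(u - 2)*(u - 5)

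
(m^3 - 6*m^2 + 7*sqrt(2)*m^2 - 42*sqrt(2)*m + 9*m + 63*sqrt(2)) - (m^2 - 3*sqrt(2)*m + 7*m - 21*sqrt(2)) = m^3 - 7*m^2 + 7*sqrt(2)*m^2 - 39*sqrt(2)*m + 2*m + 84*sqrt(2)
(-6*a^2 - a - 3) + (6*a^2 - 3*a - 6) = -4*a - 9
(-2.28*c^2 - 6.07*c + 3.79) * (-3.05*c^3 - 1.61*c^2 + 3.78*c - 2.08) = 6.954*c^5 + 22.1843*c^4 - 10.4052*c^3 - 24.3041*c^2 + 26.9518*c - 7.8832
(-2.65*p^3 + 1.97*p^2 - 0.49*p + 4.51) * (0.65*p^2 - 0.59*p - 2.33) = -1.7225*p^5 + 2.844*p^4 + 4.6937*p^3 - 1.3695*p^2 - 1.5192*p - 10.5083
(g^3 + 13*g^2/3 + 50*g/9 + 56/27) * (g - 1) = g^4 + 10*g^3/3 + 11*g^2/9 - 94*g/27 - 56/27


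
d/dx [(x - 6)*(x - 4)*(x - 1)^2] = 4*x^3 - 36*x^2 + 90*x - 58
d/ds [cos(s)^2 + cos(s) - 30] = -sin(s) - sin(2*s)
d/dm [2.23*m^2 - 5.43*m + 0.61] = 4.46*m - 5.43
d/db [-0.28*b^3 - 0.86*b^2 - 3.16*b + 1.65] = -0.84*b^2 - 1.72*b - 3.16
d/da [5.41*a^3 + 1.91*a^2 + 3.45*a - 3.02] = 16.23*a^2 + 3.82*a + 3.45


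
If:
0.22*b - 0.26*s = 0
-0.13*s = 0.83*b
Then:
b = 0.00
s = 0.00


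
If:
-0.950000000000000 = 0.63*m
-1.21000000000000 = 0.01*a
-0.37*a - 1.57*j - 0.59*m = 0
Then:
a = -121.00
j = 29.08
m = -1.51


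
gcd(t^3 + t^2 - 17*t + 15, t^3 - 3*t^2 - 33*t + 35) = t^2 + 4*t - 5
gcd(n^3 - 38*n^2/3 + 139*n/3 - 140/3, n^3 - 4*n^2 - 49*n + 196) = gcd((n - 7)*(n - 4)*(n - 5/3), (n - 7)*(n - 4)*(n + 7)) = n^2 - 11*n + 28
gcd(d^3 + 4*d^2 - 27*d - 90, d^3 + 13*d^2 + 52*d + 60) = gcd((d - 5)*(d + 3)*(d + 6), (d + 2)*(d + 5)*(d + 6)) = d + 6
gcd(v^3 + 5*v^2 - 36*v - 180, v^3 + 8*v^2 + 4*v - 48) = v + 6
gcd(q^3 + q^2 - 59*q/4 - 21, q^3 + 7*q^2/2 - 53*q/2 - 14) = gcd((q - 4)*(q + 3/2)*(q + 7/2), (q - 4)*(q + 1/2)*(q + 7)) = q - 4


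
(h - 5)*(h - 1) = h^2 - 6*h + 5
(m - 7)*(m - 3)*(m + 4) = m^3 - 6*m^2 - 19*m + 84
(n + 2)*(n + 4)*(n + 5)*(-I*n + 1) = -I*n^4 + n^3 - 11*I*n^3 + 11*n^2 - 38*I*n^2 + 38*n - 40*I*n + 40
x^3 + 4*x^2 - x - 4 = (x - 1)*(x + 1)*(x + 4)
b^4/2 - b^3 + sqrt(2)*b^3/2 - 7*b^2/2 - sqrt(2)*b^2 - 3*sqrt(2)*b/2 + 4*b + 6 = (b/2 + sqrt(2))*(b - 3)*(b + 1)*(b - sqrt(2))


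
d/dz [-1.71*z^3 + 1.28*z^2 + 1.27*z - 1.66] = -5.13*z^2 + 2.56*z + 1.27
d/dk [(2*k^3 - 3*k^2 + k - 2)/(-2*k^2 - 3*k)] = (-4*k^4 - 12*k^3 + 11*k^2 - 8*k - 6)/(k^2*(4*k^2 + 12*k + 9))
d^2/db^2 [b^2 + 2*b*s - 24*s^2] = 2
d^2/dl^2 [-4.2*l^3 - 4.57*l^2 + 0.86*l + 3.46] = -25.2*l - 9.14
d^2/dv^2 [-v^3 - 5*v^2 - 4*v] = -6*v - 10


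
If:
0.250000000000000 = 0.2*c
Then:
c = 1.25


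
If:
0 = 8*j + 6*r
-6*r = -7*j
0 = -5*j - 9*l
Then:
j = 0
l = 0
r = 0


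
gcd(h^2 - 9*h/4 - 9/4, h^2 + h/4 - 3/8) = h + 3/4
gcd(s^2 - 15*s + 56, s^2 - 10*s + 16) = s - 8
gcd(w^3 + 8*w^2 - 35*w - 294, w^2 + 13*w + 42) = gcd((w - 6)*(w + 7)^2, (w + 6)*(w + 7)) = w + 7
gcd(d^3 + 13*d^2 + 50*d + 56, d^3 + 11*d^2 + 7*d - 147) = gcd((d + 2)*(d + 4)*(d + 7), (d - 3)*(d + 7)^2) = d + 7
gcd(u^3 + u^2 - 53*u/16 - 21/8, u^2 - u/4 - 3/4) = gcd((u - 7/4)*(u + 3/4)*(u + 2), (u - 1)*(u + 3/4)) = u + 3/4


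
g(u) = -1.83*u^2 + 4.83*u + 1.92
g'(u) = 4.83 - 3.66*u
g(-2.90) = -27.48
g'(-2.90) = 15.44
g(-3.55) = -38.29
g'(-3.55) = 17.82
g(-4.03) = -47.27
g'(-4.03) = 19.58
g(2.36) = 3.13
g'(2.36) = -3.81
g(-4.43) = -55.39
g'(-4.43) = 21.04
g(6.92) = -52.29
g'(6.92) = -20.50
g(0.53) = 3.97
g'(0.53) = 2.89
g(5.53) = -27.33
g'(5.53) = -15.41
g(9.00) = -102.84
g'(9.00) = -28.11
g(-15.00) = -482.28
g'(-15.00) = 59.73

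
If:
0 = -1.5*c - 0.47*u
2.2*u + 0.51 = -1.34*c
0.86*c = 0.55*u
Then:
No Solution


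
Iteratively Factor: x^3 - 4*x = (x - 2)*(x^2 + 2*x) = x*(x - 2)*(x + 2)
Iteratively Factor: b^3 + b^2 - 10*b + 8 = (b + 4)*(b^2 - 3*b + 2) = (b - 1)*(b + 4)*(b - 2)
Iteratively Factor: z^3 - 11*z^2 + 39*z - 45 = (z - 3)*(z^2 - 8*z + 15) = (z - 5)*(z - 3)*(z - 3)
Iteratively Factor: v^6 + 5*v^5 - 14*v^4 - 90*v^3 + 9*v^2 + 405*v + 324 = (v - 3)*(v^5 + 8*v^4 + 10*v^3 - 60*v^2 - 171*v - 108) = (v - 3)*(v + 3)*(v^4 + 5*v^3 - 5*v^2 - 45*v - 36) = (v - 3)*(v + 1)*(v + 3)*(v^3 + 4*v^2 - 9*v - 36) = (v - 3)*(v + 1)*(v + 3)*(v + 4)*(v^2 - 9) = (v - 3)^2*(v + 1)*(v + 3)*(v + 4)*(v + 3)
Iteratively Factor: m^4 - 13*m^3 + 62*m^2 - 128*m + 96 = (m - 4)*(m^3 - 9*m^2 + 26*m - 24) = (m - 4)^2*(m^2 - 5*m + 6) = (m - 4)^2*(m - 2)*(m - 3)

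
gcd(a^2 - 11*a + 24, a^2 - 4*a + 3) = a - 3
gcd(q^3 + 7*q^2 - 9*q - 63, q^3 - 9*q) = q^2 - 9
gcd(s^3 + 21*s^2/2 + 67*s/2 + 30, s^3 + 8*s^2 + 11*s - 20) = s^2 + 9*s + 20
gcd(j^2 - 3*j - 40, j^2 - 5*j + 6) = 1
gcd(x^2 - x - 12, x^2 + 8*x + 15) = x + 3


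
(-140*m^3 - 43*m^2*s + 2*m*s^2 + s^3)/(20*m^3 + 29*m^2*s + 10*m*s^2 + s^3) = (-7*m + s)/(m + s)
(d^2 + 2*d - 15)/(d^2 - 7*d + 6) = (d^2 + 2*d - 15)/(d^2 - 7*d + 6)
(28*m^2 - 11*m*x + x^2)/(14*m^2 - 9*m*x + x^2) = (-4*m + x)/(-2*m + x)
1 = 1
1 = 1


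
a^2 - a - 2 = (a - 2)*(a + 1)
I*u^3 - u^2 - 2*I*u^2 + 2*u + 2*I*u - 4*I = (u - 2)*(u + 2*I)*(I*u + 1)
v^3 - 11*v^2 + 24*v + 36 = (v - 6)^2*(v + 1)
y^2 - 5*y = y*(y - 5)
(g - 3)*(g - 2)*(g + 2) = g^3 - 3*g^2 - 4*g + 12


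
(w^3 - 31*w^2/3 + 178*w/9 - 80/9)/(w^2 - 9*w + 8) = (9*w^2 - 21*w + 10)/(9*(w - 1))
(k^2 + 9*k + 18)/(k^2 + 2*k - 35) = (k^2 + 9*k + 18)/(k^2 + 2*k - 35)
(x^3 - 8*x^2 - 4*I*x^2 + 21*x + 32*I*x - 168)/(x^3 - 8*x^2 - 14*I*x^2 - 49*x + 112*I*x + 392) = (x + 3*I)/(x - 7*I)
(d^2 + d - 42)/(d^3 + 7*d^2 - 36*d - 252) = 1/(d + 6)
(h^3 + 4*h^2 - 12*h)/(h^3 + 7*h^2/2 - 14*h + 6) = 2*h/(2*h - 1)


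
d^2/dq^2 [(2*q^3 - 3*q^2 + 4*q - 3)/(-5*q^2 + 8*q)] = 6*(-36*q^3 + 75*q^2 - 120*q + 64)/(q^3*(125*q^3 - 600*q^2 + 960*q - 512))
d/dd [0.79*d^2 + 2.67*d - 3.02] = 1.58*d + 2.67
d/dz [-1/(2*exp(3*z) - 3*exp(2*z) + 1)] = 6*(exp(z) - 1)*exp(2*z)/(2*exp(3*z) - 3*exp(2*z) + 1)^2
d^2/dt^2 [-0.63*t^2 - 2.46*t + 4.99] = -1.26000000000000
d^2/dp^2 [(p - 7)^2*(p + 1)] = 6*p - 26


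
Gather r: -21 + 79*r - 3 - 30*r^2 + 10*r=-30*r^2 + 89*r - 24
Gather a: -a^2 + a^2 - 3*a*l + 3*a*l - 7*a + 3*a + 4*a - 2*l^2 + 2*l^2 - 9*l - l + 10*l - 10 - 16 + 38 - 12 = 0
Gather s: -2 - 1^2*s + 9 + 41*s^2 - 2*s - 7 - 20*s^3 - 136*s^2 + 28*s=-20*s^3 - 95*s^2 + 25*s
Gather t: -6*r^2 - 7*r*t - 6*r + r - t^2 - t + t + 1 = -6*r^2 - 7*r*t - 5*r - t^2 + 1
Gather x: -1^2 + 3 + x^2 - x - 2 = x^2 - x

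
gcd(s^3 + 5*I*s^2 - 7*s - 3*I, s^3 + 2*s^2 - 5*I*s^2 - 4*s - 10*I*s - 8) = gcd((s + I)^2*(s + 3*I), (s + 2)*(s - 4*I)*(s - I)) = 1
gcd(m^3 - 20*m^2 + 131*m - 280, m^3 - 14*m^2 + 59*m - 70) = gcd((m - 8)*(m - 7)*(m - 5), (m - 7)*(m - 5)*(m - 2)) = m^2 - 12*m + 35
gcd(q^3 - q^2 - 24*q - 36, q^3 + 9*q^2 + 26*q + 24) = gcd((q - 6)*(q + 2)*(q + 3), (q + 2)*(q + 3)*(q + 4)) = q^2 + 5*q + 6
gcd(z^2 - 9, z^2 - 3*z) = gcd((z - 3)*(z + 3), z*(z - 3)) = z - 3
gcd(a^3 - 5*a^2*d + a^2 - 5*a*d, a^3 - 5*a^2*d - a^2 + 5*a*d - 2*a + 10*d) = a^2 - 5*a*d + a - 5*d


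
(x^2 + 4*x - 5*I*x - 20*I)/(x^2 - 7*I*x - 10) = (x + 4)/(x - 2*I)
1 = 1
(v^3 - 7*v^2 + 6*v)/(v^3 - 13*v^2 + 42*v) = (v - 1)/(v - 7)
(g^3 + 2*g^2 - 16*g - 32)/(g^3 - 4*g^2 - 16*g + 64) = (g + 2)/(g - 4)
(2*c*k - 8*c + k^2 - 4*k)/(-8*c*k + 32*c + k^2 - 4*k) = (-2*c - k)/(8*c - k)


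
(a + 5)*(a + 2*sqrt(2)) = a^2 + 2*sqrt(2)*a + 5*a + 10*sqrt(2)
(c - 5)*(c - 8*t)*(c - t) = c^3 - 9*c^2*t - 5*c^2 + 8*c*t^2 + 45*c*t - 40*t^2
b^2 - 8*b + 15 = (b - 5)*(b - 3)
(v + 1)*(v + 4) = v^2 + 5*v + 4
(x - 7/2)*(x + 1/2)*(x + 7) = x^3 + 4*x^2 - 91*x/4 - 49/4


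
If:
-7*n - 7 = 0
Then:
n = -1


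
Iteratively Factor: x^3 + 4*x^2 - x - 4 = (x + 4)*(x^2 - 1) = (x + 1)*(x + 4)*(x - 1)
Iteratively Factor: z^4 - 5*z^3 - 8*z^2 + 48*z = (z + 3)*(z^3 - 8*z^2 + 16*z) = (z - 4)*(z + 3)*(z^2 - 4*z) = z*(z - 4)*(z + 3)*(z - 4)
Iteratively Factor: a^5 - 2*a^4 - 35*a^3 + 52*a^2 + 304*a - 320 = (a - 5)*(a^4 + 3*a^3 - 20*a^2 - 48*a + 64) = (a - 5)*(a + 4)*(a^3 - a^2 - 16*a + 16) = (a - 5)*(a - 4)*(a + 4)*(a^2 + 3*a - 4) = (a - 5)*(a - 4)*(a - 1)*(a + 4)*(a + 4)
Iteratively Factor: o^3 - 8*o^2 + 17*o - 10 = (o - 2)*(o^2 - 6*o + 5) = (o - 2)*(o - 1)*(o - 5)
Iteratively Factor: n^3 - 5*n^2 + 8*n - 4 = (n - 2)*(n^2 - 3*n + 2) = (n - 2)*(n - 1)*(n - 2)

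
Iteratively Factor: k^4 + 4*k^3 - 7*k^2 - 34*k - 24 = (k + 1)*(k^3 + 3*k^2 - 10*k - 24) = (k + 1)*(k + 2)*(k^2 + k - 12) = (k + 1)*(k + 2)*(k + 4)*(k - 3)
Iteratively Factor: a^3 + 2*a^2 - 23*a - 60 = (a - 5)*(a^2 + 7*a + 12) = (a - 5)*(a + 4)*(a + 3)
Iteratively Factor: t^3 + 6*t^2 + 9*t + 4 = (t + 1)*(t^2 + 5*t + 4) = (t + 1)^2*(t + 4)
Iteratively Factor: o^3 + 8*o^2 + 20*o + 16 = (o + 2)*(o^2 + 6*o + 8) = (o + 2)^2*(o + 4)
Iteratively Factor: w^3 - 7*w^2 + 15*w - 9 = (w - 3)*(w^2 - 4*w + 3) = (w - 3)*(w - 1)*(w - 3)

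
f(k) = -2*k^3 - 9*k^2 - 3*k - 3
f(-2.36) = -19.76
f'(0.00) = -3.00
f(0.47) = -6.61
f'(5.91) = -318.95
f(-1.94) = -16.45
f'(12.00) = -1083.00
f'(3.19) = -121.48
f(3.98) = -283.59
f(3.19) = -169.08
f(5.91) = -747.93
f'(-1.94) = 9.34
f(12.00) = -4791.00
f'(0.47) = -12.79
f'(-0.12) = -0.93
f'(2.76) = -98.39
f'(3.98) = -169.68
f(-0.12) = -2.77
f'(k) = -6*k^2 - 18*k - 3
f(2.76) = -121.89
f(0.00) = -3.00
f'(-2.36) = 6.06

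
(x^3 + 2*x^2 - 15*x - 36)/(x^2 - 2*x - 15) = (x^2 - x - 12)/(x - 5)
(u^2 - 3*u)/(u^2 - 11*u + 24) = u/(u - 8)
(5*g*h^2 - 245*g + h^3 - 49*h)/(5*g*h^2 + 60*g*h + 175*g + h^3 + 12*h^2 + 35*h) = (h - 7)/(h + 5)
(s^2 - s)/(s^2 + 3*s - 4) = s/(s + 4)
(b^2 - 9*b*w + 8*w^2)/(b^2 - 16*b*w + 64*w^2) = (-b + w)/(-b + 8*w)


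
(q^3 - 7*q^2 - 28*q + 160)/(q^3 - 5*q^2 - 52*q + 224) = (q + 5)/(q + 7)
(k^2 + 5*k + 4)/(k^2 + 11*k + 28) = (k + 1)/(k + 7)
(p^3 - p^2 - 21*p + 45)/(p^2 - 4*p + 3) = (p^2 + 2*p - 15)/(p - 1)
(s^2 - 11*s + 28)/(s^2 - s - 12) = (s - 7)/(s + 3)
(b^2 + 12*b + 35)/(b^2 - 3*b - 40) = (b + 7)/(b - 8)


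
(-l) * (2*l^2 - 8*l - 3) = -2*l^3 + 8*l^2 + 3*l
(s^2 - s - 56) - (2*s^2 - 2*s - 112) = -s^2 + s + 56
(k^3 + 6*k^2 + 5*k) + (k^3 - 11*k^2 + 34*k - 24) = 2*k^3 - 5*k^2 + 39*k - 24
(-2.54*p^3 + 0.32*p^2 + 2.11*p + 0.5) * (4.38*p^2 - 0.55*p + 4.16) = -11.1252*p^5 + 2.7986*p^4 - 1.5006*p^3 + 2.3607*p^2 + 8.5026*p + 2.08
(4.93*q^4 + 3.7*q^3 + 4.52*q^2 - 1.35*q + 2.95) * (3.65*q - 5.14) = 17.9945*q^5 - 11.8352*q^4 - 2.52*q^3 - 28.1603*q^2 + 17.7065*q - 15.163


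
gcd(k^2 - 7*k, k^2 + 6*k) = k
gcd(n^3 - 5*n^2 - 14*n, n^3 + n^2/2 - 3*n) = n^2 + 2*n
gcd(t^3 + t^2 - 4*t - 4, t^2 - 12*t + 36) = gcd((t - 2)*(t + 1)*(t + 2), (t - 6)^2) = 1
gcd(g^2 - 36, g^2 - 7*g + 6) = g - 6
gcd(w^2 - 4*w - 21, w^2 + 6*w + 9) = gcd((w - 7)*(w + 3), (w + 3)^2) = w + 3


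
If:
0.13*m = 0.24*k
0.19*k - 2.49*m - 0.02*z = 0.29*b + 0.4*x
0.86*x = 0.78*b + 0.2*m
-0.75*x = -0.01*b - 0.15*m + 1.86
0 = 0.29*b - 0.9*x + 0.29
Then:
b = -3.11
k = 4.99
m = 9.21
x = -0.68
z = -1040.19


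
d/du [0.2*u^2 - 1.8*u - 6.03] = 0.4*u - 1.8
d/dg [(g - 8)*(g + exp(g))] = g + (g - 8)*(exp(g) + 1) + exp(g)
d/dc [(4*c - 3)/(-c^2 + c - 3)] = (-4*c^2 + 4*c + (2*c - 1)*(4*c - 3) - 12)/(c^2 - c + 3)^2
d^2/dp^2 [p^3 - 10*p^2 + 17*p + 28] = 6*p - 20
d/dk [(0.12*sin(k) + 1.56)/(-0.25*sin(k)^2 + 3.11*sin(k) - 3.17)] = (0.03*sin(k)^2 + 0.78*sin(k) - 5.232)*cos(k)/(0.0625*sin(k)^4 - 1.555*sin(k)^3 + 11.2571*sin(k)^2 - 19.7174*sin(k) + 10.0489)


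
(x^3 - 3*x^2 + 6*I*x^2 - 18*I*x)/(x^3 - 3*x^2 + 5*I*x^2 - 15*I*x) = (x + 6*I)/(x + 5*I)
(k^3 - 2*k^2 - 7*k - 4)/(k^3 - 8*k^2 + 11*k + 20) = (k + 1)/(k - 5)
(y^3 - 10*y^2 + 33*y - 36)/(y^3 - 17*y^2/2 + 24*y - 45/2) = 2*(y - 4)/(2*y - 5)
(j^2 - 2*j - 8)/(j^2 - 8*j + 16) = (j + 2)/(j - 4)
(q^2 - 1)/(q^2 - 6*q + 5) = (q + 1)/(q - 5)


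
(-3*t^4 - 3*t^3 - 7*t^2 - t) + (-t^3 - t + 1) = -3*t^4 - 4*t^3 - 7*t^2 - 2*t + 1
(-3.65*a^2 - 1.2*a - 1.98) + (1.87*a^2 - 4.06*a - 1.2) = -1.78*a^2 - 5.26*a - 3.18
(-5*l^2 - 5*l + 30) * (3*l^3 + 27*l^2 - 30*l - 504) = -15*l^5 - 150*l^4 + 105*l^3 + 3480*l^2 + 1620*l - 15120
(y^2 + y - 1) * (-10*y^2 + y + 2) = -10*y^4 - 9*y^3 + 13*y^2 + y - 2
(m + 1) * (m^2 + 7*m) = m^3 + 8*m^2 + 7*m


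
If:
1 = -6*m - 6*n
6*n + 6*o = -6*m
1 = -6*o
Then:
No Solution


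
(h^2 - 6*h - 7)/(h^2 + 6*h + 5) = (h - 7)/(h + 5)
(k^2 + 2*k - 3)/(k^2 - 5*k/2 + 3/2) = 2*(k + 3)/(2*k - 3)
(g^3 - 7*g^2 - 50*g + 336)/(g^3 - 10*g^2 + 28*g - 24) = (g^2 - g - 56)/(g^2 - 4*g + 4)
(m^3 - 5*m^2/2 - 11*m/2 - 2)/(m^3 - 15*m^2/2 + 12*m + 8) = (m + 1)/(m - 4)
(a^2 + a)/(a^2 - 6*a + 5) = a*(a + 1)/(a^2 - 6*a + 5)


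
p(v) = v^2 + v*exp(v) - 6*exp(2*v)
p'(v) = v*exp(v) + 2*v - 12*exp(2*v) + exp(v)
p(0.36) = -11.68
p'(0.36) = -21.98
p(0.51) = -15.53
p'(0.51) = -29.74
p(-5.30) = 28.06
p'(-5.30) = -10.62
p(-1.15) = 0.36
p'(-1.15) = -3.55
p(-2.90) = 8.23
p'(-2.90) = -5.94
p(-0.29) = -3.49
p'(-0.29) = -6.77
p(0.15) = -7.90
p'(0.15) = -14.56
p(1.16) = -56.01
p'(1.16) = -112.90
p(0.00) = -6.00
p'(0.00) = -11.00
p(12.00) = -158932779577.56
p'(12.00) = -317867349721.83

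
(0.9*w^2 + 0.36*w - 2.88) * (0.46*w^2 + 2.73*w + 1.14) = 0.414*w^4 + 2.6226*w^3 + 0.684*w^2 - 7.452*w - 3.2832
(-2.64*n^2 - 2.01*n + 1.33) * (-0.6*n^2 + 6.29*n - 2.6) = 1.584*n^4 - 15.3996*n^3 - 6.5769*n^2 + 13.5917*n - 3.458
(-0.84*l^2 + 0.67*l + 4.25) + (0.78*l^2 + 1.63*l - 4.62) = -0.0599999999999999*l^2 + 2.3*l - 0.37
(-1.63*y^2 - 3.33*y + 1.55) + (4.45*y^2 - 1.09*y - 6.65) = 2.82*y^2 - 4.42*y - 5.1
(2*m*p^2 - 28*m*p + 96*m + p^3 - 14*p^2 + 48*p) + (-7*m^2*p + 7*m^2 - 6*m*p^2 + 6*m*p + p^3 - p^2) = -7*m^2*p + 7*m^2 - 4*m*p^2 - 22*m*p + 96*m + 2*p^3 - 15*p^2 + 48*p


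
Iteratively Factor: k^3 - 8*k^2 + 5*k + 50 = (k + 2)*(k^2 - 10*k + 25) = (k - 5)*(k + 2)*(k - 5)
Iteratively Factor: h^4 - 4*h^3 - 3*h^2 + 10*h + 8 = (h - 2)*(h^3 - 2*h^2 - 7*h - 4) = (h - 2)*(h + 1)*(h^2 - 3*h - 4) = (h - 2)*(h + 1)^2*(h - 4)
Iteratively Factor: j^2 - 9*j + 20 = (j - 5)*(j - 4)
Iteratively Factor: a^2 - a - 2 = (a + 1)*(a - 2)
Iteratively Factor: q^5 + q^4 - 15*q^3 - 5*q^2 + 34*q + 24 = (q - 2)*(q^4 + 3*q^3 - 9*q^2 - 23*q - 12) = (q - 2)*(q + 1)*(q^3 + 2*q^2 - 11*q - 12) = (q - 3)*(q - 2)*(q + 1)*(q^2 + 5*q + 4) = (q - 3)*(q - 2)*(q + 1)^2*(q + 4)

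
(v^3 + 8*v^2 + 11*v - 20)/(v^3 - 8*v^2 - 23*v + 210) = (v^2 + 3*v - 4)/(v^2 - 13*v + 42)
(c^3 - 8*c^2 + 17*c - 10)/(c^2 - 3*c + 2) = c - 5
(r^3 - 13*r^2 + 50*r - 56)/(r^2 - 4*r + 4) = (r^2 - 11*r + 28)/(r - 2)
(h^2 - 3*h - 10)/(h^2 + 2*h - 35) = (h + 2)/(h + 7)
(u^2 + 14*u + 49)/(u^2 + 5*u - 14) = (u + 7)/(u - 2)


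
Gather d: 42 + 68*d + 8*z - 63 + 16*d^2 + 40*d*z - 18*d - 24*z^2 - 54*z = 16*d^2 + d*(40*z + 50) - 24*z^2 - 46*z - 21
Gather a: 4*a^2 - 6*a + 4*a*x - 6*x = 4*a^2 + a*(4*x - 6) - 6*x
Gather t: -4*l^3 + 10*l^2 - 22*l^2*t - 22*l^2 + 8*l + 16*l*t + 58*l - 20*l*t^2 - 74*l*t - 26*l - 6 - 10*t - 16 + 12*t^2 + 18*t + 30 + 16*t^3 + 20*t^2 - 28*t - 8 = -4*l^3 - 12*l^2 + 40*l + 16*t^3 + t^2*(32 - 20*l) + t*(-22*l^2 - 58*l - 20)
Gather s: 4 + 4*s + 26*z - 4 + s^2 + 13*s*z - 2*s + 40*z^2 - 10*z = s^2 + s*(13*z + 2) + 40*z^2 + 16*z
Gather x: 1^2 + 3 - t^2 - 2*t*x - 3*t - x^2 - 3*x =-t^2 - 3*t - x^2 + x*(-2*t - 3) + 4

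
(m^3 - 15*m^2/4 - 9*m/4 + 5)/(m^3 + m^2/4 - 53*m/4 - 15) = (m - 1)/(m + 3)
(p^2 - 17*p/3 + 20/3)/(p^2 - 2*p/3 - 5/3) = (p - 4)/(p + 1)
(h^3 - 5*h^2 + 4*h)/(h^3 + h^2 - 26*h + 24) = h/(h + 6)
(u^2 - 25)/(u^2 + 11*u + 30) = (u - 5)/(u + 6)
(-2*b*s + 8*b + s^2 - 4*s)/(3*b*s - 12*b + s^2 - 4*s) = (-2*b + s)/(3*b + s)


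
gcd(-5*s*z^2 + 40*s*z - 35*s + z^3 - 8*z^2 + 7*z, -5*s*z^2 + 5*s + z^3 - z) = -5*s*z + 5*s + z^2 - z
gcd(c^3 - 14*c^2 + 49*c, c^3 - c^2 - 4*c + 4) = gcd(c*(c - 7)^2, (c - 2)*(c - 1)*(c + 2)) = 1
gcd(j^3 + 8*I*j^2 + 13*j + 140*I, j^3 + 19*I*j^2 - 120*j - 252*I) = j + 7*I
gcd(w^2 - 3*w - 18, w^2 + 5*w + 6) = w + 3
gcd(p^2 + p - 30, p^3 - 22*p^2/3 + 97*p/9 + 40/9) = p - 5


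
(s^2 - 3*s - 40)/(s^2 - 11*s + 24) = (s + 5)/(s - 3)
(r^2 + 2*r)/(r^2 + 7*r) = (r + 2)/(r + 7)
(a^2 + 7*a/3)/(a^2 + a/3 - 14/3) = a/(a - 2)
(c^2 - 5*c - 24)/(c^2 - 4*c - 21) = (c - 8)/(c - 7)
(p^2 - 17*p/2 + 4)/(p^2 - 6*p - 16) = (p - 1/2)/(p + 2)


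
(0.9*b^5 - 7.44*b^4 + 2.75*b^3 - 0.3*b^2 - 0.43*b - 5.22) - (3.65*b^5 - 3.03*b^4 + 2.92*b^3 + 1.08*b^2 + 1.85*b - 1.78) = -2.75*b^5 - 4.41*b^4 - 0.17*b^3 - 1.38*b^2 - 2.28*b - 3.44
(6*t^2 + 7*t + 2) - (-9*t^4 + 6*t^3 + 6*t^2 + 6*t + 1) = 9*t^4 - 6*t^3 + t + 1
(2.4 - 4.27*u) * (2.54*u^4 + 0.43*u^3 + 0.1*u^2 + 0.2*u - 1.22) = -10.8458*u^5 + 4.2599*u^4 + 0.605*u^3 - 0.614*u^2 + 5.6894*u - 2.928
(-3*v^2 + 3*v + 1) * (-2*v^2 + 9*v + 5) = 6*v^4 - 33*v^3 + 10*v^2 + 24*v + 5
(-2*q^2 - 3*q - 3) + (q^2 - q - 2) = -q^2 - 4*q - 5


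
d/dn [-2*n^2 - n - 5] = -4*n - 1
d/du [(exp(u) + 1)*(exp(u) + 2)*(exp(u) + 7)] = (3*exp(2*u) + 20*exp(u) + 23)*exp(u)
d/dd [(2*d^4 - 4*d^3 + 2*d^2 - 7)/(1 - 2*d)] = 2*(-6*d^4 + 12*d^3 - 8*d^2 + 2*d - 7)/(4*d^2 - 4*d + 1)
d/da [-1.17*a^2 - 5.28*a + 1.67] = -2.34*a - 5.28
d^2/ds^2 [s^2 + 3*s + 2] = 2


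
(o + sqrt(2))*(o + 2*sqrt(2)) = o^2 + 3*sqrt(2)*o + 4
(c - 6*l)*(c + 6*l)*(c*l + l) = c^3*l + c^2*l - 36*c*l^3 - 36*l^3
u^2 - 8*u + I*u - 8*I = (u - 8)*(u + I)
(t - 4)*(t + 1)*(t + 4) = t^3 + t^2 - 16*t - 16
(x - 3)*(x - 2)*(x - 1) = x^3 - 6*x^2 + 11*x - 6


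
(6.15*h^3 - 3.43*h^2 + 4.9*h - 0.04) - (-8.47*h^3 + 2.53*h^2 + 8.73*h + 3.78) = 14.62*h^3 - 5.96*h^2 - 3.83*h - 3.82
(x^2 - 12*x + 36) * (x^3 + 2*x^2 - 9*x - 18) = x^5 - 10*x^4 + 3*x^3 + 162*x^2 - 108*x - 648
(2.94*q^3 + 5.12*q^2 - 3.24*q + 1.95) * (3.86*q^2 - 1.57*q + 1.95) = 11.3484*q^5 + 15.1474*q^4 - 14.8118*q^3 + 22.5978*q^2 - 9.3795*q + 3.8025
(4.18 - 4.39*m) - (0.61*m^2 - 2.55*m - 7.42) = -0.61*m^2 - 1.84*m + 11.6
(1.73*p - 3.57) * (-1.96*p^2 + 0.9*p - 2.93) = -3.3908*p^3 + 8.5542*p^2 - 8.2819*p + 10.4601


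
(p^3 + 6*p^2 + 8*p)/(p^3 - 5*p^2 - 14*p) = (p + 4)/(p - 7)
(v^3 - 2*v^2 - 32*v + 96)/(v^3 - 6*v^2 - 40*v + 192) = (v - 4)/(v - 8)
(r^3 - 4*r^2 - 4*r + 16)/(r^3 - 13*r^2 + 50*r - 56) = (r + 2)/(r - 7)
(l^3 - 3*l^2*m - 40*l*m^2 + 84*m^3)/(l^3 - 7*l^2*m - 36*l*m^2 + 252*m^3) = (l - 2*m)/(l - 6*m)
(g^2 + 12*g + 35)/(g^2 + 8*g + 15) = (g + 7)/(g + 3)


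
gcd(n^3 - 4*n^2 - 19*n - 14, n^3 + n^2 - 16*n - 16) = n + 1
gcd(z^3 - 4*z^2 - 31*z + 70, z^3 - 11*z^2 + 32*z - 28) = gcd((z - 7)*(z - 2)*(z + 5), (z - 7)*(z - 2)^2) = z^2 - 9*z + 14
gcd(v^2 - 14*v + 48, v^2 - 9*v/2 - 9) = v - 6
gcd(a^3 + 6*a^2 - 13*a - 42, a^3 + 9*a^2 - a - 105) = a^2 + 4*a - 21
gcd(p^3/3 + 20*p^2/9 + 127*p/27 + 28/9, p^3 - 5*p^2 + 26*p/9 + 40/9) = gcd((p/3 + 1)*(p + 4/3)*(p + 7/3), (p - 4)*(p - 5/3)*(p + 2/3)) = 1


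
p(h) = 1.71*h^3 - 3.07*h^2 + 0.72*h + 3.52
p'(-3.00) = 65.31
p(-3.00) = -72.44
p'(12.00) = 665.76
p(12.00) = 2524.96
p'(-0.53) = 5.42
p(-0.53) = 2.02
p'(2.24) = 12.71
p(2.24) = 8.95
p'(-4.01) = 107.83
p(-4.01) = -159.00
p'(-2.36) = 43.78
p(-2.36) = -37.75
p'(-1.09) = 13.51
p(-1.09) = -3.13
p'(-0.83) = 9.35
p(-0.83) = -0.17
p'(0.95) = -0.48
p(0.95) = 2.90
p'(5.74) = 134.50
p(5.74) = 229.90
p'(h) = 5.13*h^2 - 6.14*h + 0.72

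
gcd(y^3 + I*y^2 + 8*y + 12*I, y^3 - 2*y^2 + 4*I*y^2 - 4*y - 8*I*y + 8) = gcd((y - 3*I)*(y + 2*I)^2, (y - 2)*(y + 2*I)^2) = y^2 + 4*I*y - 4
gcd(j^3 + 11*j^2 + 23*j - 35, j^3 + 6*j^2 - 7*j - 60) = j + 5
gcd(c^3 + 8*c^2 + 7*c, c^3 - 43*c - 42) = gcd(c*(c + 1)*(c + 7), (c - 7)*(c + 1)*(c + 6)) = c + 1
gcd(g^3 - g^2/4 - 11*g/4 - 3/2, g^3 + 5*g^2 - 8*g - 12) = g^2 - g - 2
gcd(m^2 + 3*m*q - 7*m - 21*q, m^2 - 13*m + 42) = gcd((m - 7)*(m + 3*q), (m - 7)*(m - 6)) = m - 7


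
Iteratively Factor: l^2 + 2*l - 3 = (l - 1)*(l + 3)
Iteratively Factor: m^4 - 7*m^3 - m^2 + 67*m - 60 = (m - 1)*(m^3 - 6*m^2 - 7*m + 60) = (m - 5)*(m - 1)*(m^2 - m - 12) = (m - 5)*(m - 1)*(m + 3)*(m - 4)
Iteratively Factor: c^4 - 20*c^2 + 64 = (c + 2)*(c^3 - 2*c^2 - 16*c + 32) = (c - 4)*(c + 2)*(c^2 + 2*c - 8) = (c - 4)*(c + 2)*(c + 4)*(c - 2)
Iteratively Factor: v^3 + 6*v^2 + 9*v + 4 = (v + 4)*(v^2 + 2*v + 1) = (v + 1)*(v + 4)*(v + 1)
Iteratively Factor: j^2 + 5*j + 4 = (j + 4)*(j + 1)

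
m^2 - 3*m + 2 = (m - 2)*(m - 1)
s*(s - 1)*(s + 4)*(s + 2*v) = s^4 + 2*s^3*v + 3*s^3 + 6*s^2*v - 4*s^2 - 8*s*v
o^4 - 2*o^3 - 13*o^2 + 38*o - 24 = (o - 3)*(o - 2)*(o - 1)*(o + 4)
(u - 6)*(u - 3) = u^2 - 9*u + 18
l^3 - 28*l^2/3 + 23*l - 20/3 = (l - 5)*(l - 4)*(l - 1/3)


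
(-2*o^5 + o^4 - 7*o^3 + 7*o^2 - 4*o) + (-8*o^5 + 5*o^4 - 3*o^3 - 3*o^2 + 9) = -10*o^5 + 6*o^4 - 10*o^3 + 4*o^2 - 4*o + 9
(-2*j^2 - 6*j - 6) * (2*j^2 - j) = -4*j^4 - 10*j^3 - 6*j^2 + 6*j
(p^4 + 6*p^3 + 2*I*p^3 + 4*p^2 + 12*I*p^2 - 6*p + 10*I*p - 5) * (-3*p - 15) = -3*p^5 - 33*p^4 - 6*I*p^4 - 102*p^3 - 66*I*p^3 - 42*p^2 - 210*I*p^2 + 105*p - 150*I*p + 75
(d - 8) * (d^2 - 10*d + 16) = d^3 - 18*d^2 + 96*d - 128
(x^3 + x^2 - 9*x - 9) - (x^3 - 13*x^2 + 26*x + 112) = 14*x^2 - 35*x - 121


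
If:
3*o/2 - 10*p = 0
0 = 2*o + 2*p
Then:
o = 0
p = 0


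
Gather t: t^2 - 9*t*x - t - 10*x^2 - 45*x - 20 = t^2 + t*(-9*x - 1) - 10*x^2 - 45*x - 20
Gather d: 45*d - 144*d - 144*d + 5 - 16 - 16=-243*d - 27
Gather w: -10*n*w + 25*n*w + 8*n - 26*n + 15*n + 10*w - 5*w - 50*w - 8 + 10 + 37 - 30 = -3*n + w*(15*n - 45) + 9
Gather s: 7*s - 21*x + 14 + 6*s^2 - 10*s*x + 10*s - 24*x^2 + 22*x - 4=6*s^2 + s*(17 - 10*x) - 24*x^2 + x + 10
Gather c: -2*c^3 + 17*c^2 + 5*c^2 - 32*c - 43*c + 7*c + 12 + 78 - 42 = -2*c^3 + 22*c^2 - 68*c + 48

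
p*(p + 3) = p^2 + 3*p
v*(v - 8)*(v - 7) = v^3 - 15*v^2 + 56*v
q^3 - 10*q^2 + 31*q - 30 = (q - 5)*(q - 3)*(q - 2)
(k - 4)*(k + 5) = k^2 + k - 20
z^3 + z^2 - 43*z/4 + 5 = (z - 5/2)*(z - 1/2)*(z + 4)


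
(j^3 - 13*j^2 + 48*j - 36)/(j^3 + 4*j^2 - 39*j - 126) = (j^2 - 7*j + 6)/(j^2 + 10*j + 21)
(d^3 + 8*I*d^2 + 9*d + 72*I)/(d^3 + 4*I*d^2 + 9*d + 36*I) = (d + 8*I)/(d + 4*I)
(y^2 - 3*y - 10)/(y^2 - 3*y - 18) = (-y^2 + 3*y + 10)/(-y^2 + 3*y + 18)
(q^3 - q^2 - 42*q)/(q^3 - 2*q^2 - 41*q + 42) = q/(q - 1)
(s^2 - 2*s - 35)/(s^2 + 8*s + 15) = (s - 7)/(s + 3)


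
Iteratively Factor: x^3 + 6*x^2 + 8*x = (x + 2)*(x^2 + 4*x) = x*(x + 2)*(x + 4)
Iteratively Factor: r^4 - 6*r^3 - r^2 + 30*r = (r + 2)*(r^3 - 8*r^2 + 15*r) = (r - 5)*(r + 2)*(r^2 - 3*r) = (r - 5)*(r - 3)*(r + 2)*(r)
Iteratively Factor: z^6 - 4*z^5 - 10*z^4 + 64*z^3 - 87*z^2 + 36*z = (z - 1)*(z^5 - 3*z^4 - 13*z^3 + 51*z^2 - 36*z) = (z - 3)*(z - 1)*(z^4 - 13*z^2 + 12*z) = (z - 3)*(z - 1)^2*(z^3 + z^2 - 12*z) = (z - 3)*(z - 1)^2*(z + 4)*(z^2 - 3*z) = z*(z - 3)*(z - 1)^2*(z + 4)*(z - 3)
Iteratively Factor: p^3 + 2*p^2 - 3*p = (p + 3)*(p^2 - p) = p*(p + 3)*(p - 1)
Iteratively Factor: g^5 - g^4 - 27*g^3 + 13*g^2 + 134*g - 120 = (g + 3)*(g^4 - 4*g^3 - 15*g^2 + 58*g - 40) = (g + 3)*(g + 4)*(g^3 - 8*g^2 + 17*g - 10) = (g - 2)*(g + 3)*(g + 4)*(g^2 - 6*g + 5) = (g - 5)*(g - 2)*(g + 3)*(g + 4)*(g - 1)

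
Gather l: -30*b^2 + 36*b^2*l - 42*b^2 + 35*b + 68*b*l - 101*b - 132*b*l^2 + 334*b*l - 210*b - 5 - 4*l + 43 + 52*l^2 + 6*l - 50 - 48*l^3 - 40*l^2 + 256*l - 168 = -72*b^2 - 276*b - 48*l^3 + l^2*(12 - 132*b) + l*(36*b^2 + 402*b + 258) - 180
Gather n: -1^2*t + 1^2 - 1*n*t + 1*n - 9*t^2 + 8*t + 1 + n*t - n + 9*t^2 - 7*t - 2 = 0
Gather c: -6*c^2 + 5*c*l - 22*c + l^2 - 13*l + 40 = -6*c^2 + c*(5*l - 22) + l^2 - 13*l + 40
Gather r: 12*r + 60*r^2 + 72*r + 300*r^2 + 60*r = 360*r^2 + 144*r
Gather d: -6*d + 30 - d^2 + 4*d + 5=-d^2 - 2*d + 35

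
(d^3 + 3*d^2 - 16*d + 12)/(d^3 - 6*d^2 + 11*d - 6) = (d + 6)/(d - 3)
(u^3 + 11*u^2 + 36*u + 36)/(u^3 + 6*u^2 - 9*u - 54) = (u + 2)/(u - 3)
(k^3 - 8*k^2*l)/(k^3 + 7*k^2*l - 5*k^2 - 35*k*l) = k*(k - 8*l)/(k^2 + 7*k*l - 5*k - 35*l)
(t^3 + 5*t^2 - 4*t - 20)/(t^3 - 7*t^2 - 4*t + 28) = (t + 5)/(t - 7)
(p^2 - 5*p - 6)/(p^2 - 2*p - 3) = (p - 6)/(p - 3)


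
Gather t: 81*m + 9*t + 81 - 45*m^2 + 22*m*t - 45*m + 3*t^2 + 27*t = -45*m^2 + 36*m + 3*t^2 + t*(22*m + 36) + 81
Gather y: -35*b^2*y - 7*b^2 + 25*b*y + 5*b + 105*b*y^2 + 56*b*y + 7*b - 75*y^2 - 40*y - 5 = -7*b^2 + 12*b + y^2*(105*b - 75) + y*(-35*b^2 + 81*b - 40) - 5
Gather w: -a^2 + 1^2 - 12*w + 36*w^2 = -a^2 + 36*w^2 - 12*w + 1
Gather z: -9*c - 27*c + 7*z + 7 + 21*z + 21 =-36*c + 28*z + 28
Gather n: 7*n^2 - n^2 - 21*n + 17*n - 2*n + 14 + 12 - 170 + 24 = 6*n^2 - 6*n - 120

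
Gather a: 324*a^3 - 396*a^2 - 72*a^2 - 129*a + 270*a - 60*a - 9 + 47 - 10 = 324*a^3 - 468*a^2 + 81*a + 28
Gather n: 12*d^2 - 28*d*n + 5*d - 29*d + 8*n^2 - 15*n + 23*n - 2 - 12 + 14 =12*d^2 - 24*d + 8*n^2 + n*(8 - 28*d)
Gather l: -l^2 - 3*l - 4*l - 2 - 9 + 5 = -l^2 - 7*l - 6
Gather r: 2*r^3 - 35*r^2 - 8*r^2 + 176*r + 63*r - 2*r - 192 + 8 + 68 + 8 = 2*r^3 - 43*r^2 + 237*r - 108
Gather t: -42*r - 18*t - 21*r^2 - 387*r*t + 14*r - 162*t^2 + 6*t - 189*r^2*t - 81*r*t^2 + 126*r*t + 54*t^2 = -21*r^2 - 28*r + t^2*(-81*r - 108) + t*(-189*r^2 - 261*r - 12)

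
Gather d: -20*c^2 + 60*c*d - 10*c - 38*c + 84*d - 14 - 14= -20*c^2 - 48*c + d*(60*c + 84) - 28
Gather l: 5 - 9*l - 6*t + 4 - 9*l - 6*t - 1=-18*l - 12*t + 8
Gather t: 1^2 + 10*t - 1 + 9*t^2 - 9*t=9*t^2 + t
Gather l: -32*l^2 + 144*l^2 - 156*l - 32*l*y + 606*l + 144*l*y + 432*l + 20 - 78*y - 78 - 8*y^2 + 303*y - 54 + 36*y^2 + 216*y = 112*l^2 + l*(112*y + 882) + 28*y^2 + 441*y - 112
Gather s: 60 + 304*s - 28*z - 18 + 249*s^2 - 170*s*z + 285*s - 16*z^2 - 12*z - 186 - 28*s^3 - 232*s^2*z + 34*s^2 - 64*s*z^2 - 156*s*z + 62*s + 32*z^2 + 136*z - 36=-28*s^3 + s^2*(283 - 232*z) + s*(-64*z^2 - 326*z + 651) + 16*z^2 + 96*z - 180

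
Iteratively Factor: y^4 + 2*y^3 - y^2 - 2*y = (y - 1)*(y^3 + 3*y^2 + 2*y) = (y - 1)*(y + 1)*(y^2 + 2*y) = (y - 1)*(y + 1)*(y + 2)*(y)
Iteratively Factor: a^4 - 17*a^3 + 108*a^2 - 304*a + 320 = (a - 4)*(a^3 - 13*a^2 + 56*a - 80) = (a - 4)^2*(a^2 - 9*a + 20) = (a - 5)*(a - 4)^2*(a - 4)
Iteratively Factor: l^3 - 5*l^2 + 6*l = (l - 2)*(l^2 - 3*l) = l*(l - 2)*(l - 3)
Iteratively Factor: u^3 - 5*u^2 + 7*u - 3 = (u - 1)*(u^2 - 4*u + 3) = (u - 3)*(u - 1)*(u - 1)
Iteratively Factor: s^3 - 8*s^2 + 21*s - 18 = (s - 2)*(s^2 - 6*s + 9) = (s - 3)*(s - 2)*(s - 3)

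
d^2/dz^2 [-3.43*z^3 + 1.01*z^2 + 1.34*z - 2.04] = 2.02 - 20.58*z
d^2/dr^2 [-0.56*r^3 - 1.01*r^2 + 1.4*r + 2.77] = -3.36*r - 2.02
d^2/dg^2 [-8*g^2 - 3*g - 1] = -16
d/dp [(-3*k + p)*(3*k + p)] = 2*p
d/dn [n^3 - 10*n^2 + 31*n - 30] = 3*n^2 - 20*n + 31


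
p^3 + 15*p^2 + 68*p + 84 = (p + 2)*(p + 6)*(p + 7)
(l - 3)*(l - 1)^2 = l^3 - 5*l^2 + 7*l - 3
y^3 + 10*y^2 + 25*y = y*(y + 5)^2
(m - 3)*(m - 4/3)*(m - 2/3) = m^3 - 5*m^2 + 62*m/9 - 8/3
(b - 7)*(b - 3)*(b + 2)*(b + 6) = b^4 - 2*b^3 - 47*b^2 + 48*b + 252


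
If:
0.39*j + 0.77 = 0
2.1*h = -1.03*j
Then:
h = 0.97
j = -1.97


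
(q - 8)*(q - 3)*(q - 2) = q^3 - 13*q^2 + 46*q - 48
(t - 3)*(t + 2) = t^2 - t - 6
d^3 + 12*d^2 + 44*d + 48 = (d + 2)*(d + 4)*(d + 6)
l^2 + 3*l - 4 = (l - 1)*(l + 4)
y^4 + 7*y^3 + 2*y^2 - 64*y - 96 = (y - 3)*(y + 2)*(y + 4)^2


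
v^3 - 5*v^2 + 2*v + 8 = (v - 4)*(v - 2)*(v + 1)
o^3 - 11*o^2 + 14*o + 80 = (o - 8)*(o - 5)*(o + 2)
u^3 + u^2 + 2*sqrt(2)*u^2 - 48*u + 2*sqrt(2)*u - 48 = (u + 1)*(u - 4*sqrt(2))*(u + 6*sqrt(2))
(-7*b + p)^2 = 49*b^2 - 14*b*p + p^2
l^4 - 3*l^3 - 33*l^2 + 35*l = l*(l - 7)*(l - 1)*(l + 5)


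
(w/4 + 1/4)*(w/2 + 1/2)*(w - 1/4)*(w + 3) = w^4/8 + 19*w^3/32 + 23*w^2/32 + 5*w/32 - 3/32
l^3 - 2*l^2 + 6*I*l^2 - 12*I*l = l*(l - 2)*(l + 6*I)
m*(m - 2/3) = m^2 - 2*m/3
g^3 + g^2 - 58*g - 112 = (g - 8)*(g + 2)*(g + 7)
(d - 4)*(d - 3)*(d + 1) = d^3 - 6*d^2 + 5*d + 12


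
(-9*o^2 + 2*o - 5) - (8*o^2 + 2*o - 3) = -17*o^2 - 2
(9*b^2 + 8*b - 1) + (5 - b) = 9*b^2 + 7*b + 4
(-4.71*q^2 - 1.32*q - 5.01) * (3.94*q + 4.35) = -18.5574*q^3 - 25.6893*q^2 - 25.4814*q - 21.7935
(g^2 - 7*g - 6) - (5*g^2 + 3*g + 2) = -4*g^2 - 10*g - 8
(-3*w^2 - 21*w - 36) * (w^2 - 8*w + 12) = -3*w^4 + 3*w^3 + 96*w^2 + 36*w - 432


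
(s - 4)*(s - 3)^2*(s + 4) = s^4 - 6*s^3 - 7*s^2 + 96*s - 144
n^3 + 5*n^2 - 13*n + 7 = (n - 1)^2*(n + 7)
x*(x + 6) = x^2 + 6*x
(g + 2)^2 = g^2 + 4*g + 4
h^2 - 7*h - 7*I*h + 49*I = (h - 7)*(h - 7*I)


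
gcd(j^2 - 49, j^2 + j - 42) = j + 7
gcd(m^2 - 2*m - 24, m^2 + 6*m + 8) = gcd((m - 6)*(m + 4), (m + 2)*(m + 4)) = m + 4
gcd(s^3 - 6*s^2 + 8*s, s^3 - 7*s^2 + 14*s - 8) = s^2 - 6*s + 8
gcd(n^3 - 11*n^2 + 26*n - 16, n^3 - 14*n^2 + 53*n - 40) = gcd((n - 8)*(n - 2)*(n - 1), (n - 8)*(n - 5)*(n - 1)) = n^2 - 9*n + 8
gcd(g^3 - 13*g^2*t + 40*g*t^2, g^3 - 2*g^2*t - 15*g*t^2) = -g^2 + 5*g*t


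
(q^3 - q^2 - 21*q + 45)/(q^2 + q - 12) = (q^2 + 2*q - 15)/(q + 4)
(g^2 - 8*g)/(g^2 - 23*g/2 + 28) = 2*g/(2*g - 7)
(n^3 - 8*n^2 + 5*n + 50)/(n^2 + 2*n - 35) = (n^2 - 3*n - 10)/(n + 7)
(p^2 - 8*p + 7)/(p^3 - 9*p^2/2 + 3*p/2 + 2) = 2*(p - 7)/(2*p^2 - 7*p - 4)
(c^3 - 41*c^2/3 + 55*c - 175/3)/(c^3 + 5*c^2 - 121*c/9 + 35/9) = 3*(c^2 - 12*c + 35)/(3*c^2 + 20*c - 7)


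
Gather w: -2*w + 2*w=0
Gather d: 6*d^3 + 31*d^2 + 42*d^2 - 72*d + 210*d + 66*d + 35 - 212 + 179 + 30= 6*d^3 + 73*d^2 + 204*d + 32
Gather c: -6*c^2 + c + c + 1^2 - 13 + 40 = -6*c^2 + 2*c + 28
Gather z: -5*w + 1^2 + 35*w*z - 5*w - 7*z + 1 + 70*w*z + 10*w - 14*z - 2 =z*(105*w - 21)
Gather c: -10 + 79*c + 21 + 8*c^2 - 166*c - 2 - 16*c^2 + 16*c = -8*c^2 - 71*c + 9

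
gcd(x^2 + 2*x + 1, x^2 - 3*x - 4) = x + 1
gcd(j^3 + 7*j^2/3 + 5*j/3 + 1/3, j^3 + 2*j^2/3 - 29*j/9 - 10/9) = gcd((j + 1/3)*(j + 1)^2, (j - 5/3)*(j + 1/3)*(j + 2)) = j + 1/3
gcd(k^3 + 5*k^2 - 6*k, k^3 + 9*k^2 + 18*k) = k^2 + 6*k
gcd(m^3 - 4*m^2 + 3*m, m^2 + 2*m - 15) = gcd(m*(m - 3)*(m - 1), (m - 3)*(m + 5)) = m - 3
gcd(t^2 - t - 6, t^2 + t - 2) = t + 2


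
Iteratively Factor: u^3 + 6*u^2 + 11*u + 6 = (u + 1)*(u^2 + 5*u + 6) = (u + 1)*(u + 3)*(u + 2)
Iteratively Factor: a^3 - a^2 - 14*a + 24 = (a - 3)*(a^2 + 2*a - 8) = (a - 3)*(a + 4)*(a - 2)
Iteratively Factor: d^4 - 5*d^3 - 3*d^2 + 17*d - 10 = (d - 1)*(d^3 - 4*d^2 - 7*d + 10) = (d - 5)*(d - 1)*(d^2 + d - 2) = (d - 5)*(d - 1)^2*(d + 2)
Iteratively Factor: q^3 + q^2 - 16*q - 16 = (q + 1)*(q^2 - 16) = (q + 1)*(q + 4)*(q - 4)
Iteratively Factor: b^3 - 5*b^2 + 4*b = (b)*(b^2 - 5*b + 4) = b*(b - 1)*(b - 4)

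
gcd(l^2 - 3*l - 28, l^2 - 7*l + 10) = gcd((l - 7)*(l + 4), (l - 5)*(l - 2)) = 1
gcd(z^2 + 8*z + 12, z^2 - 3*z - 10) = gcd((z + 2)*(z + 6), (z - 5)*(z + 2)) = z + 2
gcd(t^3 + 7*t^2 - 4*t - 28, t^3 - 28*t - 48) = t + 2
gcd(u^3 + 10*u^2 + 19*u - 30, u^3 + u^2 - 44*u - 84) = u + 6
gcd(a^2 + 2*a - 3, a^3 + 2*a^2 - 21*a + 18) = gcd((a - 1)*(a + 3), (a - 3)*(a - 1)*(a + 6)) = a - 1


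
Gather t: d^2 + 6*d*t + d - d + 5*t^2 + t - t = d^2 + 6*d*t + 5*t^2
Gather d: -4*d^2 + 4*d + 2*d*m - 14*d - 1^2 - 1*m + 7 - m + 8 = -4*d^2 + d*(2*m - 10) - 2*m + 14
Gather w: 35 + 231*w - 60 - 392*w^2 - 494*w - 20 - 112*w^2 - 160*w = -504*w^2 - 423*w - 45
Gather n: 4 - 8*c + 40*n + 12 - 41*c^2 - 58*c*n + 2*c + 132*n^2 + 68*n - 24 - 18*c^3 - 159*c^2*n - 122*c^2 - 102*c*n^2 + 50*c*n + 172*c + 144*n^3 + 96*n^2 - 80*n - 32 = -18*c^3 - 163*c^2 + 166*c + 144*n^3 + n^2*(228 - 102*c) + n*(-159*c^2 - 8*c + 28) - 40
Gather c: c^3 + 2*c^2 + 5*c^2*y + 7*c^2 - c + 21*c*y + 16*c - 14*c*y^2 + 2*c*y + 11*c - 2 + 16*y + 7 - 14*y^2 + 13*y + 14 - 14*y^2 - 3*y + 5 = c^3 + c^2*(5*y + 9) + c*(-14*y^2 + 23*y + 26) - 28*y^2 + 26*y + 24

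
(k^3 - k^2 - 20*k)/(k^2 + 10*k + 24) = k*(k - 5)/(k + 6)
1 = 1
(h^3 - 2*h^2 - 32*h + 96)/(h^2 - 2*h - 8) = (h^2 + 2*h - 24)/(h + 2)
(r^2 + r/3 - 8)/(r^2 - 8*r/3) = (r + 3)/r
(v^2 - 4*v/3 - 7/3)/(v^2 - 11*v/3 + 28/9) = 3*(v + 1)/(3*v - 4)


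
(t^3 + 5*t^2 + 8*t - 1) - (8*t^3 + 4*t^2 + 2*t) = -7*t^3 + t^2 + 6*t - 1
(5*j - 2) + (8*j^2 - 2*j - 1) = 8*j^2 + 3*j - 3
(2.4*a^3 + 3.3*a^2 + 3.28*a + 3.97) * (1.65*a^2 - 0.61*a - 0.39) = 3.96*a^5 + 3.981*a^4 + 2.463*a^3 + 3.2627*a^2 - 3.7009*a - 1.5483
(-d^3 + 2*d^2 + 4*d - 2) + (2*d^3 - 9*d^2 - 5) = d^3 - 7*d^2 + 4*d - 7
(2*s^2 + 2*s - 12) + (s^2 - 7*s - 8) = 3*s^2 - 5*s - 20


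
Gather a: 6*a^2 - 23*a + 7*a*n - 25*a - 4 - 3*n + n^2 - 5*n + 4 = 6*a^2 + a*(7*n - 48) + n^2 - 8*n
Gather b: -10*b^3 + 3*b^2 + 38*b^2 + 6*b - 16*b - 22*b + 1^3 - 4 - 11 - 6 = -10*b^3 + 41*b^2 - 32*b - 20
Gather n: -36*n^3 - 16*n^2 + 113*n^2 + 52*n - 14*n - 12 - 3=-36*n^3 + 97*n^2 + 38*n - 15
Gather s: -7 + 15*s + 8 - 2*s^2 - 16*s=-2*s^2 - s + 1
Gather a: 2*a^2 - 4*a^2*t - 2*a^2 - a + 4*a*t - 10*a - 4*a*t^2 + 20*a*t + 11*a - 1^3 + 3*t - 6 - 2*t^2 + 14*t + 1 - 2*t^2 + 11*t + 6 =-4*a^2*t + a*(-4*t^2 + 24*t) - 4*t^2 + 28*t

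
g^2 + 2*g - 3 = (g - 1)*(g + 3)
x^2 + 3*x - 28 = (x - 4)*(x + 7)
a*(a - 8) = a^2 - 8*a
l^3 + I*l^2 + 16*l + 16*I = (l - 4*I)*(l + I)*(l + 4*I)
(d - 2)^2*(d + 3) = d^3 - d^2 - 8*d + 12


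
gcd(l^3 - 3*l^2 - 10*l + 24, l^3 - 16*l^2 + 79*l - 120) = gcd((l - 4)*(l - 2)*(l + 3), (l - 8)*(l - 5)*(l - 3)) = 1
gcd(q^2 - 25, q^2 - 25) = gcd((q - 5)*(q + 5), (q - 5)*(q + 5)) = q^2 - 25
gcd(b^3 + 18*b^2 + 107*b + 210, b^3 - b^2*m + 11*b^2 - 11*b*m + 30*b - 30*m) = b^2 + 11*b + 30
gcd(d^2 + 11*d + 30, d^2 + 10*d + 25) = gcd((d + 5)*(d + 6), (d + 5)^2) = d + 5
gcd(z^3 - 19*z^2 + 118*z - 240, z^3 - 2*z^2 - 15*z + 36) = 1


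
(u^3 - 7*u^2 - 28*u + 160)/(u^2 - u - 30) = (u^2 - 12*u + 32)/(u - 6)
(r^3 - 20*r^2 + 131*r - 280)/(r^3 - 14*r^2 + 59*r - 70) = (r - 8)/(r - 2)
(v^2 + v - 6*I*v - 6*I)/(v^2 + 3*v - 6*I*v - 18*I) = (v + 1)/(v + 3)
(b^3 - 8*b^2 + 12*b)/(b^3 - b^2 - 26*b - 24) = b*(b - 2)/(b^2 + 5*b + 4)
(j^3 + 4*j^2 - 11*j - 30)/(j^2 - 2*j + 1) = (j^3 + 4*j^2 - 11*j - 30)/(j^2 - 2*j + 1)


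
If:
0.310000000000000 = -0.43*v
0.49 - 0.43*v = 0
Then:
No Solution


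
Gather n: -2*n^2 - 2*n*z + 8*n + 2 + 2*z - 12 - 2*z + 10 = -2*n^2 + n*(8 - 2*z)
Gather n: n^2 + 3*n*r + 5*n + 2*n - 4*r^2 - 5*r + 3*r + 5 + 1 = n^2 + n*(3*r + 7) - 4*r^2 - 2*r + 6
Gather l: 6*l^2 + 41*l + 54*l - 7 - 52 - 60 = 6*l^2 + 95*l - 119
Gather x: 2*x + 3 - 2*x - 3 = 0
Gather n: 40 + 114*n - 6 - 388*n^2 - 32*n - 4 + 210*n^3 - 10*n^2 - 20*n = 210*n^3 - 398*n^2 + 62*n + 30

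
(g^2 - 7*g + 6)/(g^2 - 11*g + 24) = (g^2 - 7*g + 6)/(g^2 - 11*g + 24)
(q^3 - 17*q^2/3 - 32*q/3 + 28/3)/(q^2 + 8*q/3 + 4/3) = (3*q^2 - 23*q + 14)/(3*q + 2)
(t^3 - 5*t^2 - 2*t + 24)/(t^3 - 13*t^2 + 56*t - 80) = (t^2 - t - 6)/(t^2 - 9*t + 20)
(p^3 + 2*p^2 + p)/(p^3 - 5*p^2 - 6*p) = (p + 1)/(p - 6)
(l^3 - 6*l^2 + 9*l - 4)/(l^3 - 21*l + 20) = (l - 1)/(l + 5)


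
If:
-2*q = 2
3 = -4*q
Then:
No Solution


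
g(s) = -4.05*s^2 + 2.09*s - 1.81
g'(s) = 2.09 - 8.1*s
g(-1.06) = -8.58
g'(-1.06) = 10.68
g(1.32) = -6.11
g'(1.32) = -8.60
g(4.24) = -65.76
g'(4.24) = -32.25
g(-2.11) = -24.25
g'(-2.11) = 19.18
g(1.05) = -4.08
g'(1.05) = -6.42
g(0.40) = -1.62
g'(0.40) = -1.15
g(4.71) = -81.81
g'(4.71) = -36.06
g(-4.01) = -75.32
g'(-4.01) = 34.57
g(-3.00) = -44.53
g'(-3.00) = 26.39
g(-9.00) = -348.67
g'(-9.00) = 74.99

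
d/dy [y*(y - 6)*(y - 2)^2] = 4*y^3 - 30*y^2 + 56*y - 24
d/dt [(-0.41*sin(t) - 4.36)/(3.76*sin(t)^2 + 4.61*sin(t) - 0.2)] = (1.5416*sin(t)^2 + 32.7872*sin(t) + 20.1816)*cos(t)/(14.1376*sin(t)^4 + 34.6672*sin(t)^3 + 19.7481*sin(t)^2 - 1.844*sin(t) + 0.04)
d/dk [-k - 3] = -1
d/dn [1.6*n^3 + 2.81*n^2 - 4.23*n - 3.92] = 4.8*n^2 + 5.62*n - 4.23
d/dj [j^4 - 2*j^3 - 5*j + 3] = 4*j^3 - 6*j^2 - 5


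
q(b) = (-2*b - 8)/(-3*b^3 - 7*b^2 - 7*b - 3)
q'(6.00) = -0.00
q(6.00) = 0.02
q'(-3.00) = -0.13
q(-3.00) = -0.06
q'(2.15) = -0.13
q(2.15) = 0.15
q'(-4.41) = -0.01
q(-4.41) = 0.01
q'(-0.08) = -6.74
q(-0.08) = 3.16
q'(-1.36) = -21.21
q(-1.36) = -4.72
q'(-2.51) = -0.38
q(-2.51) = -0.17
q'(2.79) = -0.06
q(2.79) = 0.10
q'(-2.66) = -0.26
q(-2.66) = -0.12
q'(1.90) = -0.17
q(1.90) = 0.19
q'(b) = (-2*b - 8)*(9*b^2 + 14*b + 7)/(-3*b^3 - 7*b^2 - 7*b - 3)^2 - 2/(-3*b^3 - 7*b^2 - 7*b - 3)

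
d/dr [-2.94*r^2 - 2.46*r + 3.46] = -5.88*r - 2.46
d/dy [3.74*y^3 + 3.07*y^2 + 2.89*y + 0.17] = 11.22*y^2 + 6.14*y + 2.89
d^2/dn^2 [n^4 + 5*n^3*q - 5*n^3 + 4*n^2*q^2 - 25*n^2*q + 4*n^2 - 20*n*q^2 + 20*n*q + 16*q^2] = 12*n^2 + 30*n*q - 30*n + 8*q^2 - 50*q + 8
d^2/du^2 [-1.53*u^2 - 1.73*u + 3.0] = -3.06000000000000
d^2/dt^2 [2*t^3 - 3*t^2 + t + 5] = 12*t - 6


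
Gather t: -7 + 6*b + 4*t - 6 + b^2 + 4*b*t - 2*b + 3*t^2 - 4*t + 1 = b^2 + 4*b*t + 4*b + 3*t^2 - 12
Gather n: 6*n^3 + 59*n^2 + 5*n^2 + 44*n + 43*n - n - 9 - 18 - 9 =6*n^3 + 64*n^2 + 86*n - 36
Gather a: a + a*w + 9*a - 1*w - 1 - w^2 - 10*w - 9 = a*(w + 10) - w^2 - 11*w - 10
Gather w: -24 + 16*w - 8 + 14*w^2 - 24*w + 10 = 14*w^2 - 8*w - 22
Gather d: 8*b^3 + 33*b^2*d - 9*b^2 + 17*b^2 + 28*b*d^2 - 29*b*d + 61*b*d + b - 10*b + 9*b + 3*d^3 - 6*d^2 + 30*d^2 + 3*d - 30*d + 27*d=8*b^3 + 8*b^2 + 3*d^3 + d^2*(28*b + 24) + d*(33*b^2 + 32*b)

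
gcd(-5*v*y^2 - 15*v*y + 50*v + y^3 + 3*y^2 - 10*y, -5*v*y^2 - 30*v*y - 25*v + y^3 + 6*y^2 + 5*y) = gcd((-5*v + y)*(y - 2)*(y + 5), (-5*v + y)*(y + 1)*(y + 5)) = -5*v*y - 25*v + y^2 + 5*y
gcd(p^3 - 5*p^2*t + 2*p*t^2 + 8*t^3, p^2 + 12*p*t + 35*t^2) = 1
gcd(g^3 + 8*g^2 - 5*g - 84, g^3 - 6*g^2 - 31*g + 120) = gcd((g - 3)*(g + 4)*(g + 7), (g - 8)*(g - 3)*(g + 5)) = g - 3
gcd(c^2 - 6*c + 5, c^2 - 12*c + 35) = c - 5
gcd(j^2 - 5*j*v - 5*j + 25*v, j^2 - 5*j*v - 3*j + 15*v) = -j + 5*v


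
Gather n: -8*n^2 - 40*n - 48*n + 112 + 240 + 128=-8*n^2 - 88*n + 480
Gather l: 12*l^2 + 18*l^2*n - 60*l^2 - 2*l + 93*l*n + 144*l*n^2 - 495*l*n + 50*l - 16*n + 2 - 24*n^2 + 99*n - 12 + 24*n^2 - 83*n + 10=l^2*(18*n - 48) + l*(144*n^2 - 402*n + 48)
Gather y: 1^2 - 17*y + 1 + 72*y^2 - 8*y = 72*y^2 - 25*y + 2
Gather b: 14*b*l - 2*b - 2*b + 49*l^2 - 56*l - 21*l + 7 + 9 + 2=b*(14*l - 4) + 49*l^2 - 77*l + 18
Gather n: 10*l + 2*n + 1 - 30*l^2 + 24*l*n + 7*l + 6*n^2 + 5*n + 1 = -30*l^2 + 17*l + 6*n^2 + n*(24*l + 7) + 2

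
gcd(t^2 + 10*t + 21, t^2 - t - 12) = t + 3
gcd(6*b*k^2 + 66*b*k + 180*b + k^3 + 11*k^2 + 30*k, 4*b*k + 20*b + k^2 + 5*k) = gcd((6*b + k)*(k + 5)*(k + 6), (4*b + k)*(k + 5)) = k + 5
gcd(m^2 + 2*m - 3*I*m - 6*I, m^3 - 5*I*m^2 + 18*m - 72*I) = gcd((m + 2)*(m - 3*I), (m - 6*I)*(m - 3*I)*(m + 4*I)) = m - 3*I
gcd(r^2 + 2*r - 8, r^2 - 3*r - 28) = r + 4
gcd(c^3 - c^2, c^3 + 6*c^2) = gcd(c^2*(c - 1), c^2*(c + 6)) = c^2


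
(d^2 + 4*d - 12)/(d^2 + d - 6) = (d + 6)/(d + 3)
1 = 1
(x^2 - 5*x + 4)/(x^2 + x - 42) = (x^2 - 5*x + 4)/(x^2 + x - 42)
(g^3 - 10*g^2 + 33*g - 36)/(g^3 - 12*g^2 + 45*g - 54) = (g - 4)/(g - 6)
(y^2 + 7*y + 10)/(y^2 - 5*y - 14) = (y + 5)/(y - 7)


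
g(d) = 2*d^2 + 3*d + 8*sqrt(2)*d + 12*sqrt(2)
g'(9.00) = 50.31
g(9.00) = 307.79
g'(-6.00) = -9.69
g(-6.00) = 3.09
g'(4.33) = 31.63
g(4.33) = 116.45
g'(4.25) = 31.31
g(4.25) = 113.93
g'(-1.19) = 9.55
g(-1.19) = 2.77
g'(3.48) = 28.23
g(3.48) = 91.00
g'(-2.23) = 5.39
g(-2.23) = -5.00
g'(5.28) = 35.43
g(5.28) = 148.30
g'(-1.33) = 8.99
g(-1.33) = 1.47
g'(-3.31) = 1.07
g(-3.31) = -8.50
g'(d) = 4*d + 3 + 8*sqrt(2)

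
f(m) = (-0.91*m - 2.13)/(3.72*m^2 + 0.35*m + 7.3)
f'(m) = (-7.44*m - 0.35)*(-0.91*m - 2.13)/(3.72*m^2 + 0.35*m + 7.3)^2 - 0.91/(3.72*m^2 + 0.35*m + 7.3)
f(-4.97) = 0.02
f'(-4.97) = -0.00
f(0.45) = -0.31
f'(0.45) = 0.03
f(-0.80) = -0.15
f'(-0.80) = -0.19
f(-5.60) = 0.02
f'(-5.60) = 0.00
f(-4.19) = 0.02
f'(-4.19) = -0.00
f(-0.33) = -0.24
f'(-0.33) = -0.19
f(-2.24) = -0.00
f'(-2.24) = -0.04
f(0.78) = -0.29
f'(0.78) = 0.09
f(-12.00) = 0.02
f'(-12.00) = 0.00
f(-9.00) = 0.02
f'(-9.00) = 0.00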